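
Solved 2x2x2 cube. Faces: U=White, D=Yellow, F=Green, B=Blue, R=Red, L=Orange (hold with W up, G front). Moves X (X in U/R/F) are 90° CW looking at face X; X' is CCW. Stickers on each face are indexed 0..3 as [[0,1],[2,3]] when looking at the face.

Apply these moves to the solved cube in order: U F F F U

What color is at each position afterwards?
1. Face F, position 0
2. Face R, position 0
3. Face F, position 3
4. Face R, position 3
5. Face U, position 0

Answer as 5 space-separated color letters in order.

After move 1 (U): U=WWWW F=RRGG R=BBRR B=OOBB L=GGOO
After move 2 (F): F=GRGR U=WWOG R=WBWR D=RBYY L=GYOY
After move 3 (F): F=GGRR U=WWYY R=OBGR D=WWYY L=GROB
After move 4 (F): F=RGRG U=WWBR R=YBYR D=GOYY L=GWOW
After move 5 (U): U=BWRW F=YBRG R=OOYR B=GWBB L=RGOW
Query 1: F[0] = Y
Query 2: R[0] = O
Query 3: F[3] = G
Query 4: R[3] = R
Query 5: U[0] = B

Answer: Y O G R B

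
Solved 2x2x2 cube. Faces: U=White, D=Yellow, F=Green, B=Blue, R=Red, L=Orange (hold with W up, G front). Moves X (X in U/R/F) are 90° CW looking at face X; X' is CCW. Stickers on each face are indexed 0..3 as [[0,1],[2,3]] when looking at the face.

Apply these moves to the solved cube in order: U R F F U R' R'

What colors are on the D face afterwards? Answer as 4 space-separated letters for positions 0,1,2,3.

After move 1 (U): U=WWWW F=RRGG R=BBRR B=OOBB L=GGOO
After move 2 (R): R=RBRB U=WRWG F=RYGY D=YBYO B=WOWB
After move 3 (F): F=GRYY U=WROG R=WBGB D=RRYO L=GYOB
After move 4 (F): F=YGYR U=WRBY R=OBGB D=GWYO L=GROR
After move 5 (U): U=BWYR F=OBYR R=WOGB B=GRWB L=YGOR
After move 6 (R'): R=OBWG U=BWYG F=OWYR D=GBYR B=ORWB
After move 7 (R'): R=BGOW U=BWYO F=OWYG D=GWYR B=RRBB
Query: D face = GWYR

Answer: G W Y R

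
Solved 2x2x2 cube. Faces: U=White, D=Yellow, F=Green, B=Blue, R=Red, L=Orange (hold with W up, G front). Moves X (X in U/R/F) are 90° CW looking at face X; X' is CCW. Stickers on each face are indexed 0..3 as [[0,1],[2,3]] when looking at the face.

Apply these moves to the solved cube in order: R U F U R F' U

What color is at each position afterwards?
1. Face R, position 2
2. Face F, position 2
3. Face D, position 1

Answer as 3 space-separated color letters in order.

Answer: R G B

Derivation:
After move 1 (R): R=RRRR U=WGWG F=GYGY D=YBYB B=WBWB
After move 2 (U): U=WWGG F=RRGY R=WBRR B=OOWB L=GYOO
After move 3 (F): F=GRYR U=WWOY R=GBGR D=RWYB L=GYOB
After move 4 (U): U=OWYW F=GBYR R=OOGR B=GYWB L=GROB
After move 5 (R): R=GORO U=OBYR F=GWYB D=RWYG B=WYWB
After move 6 (F'): F=WBGY U=OBGR R=WORO D=RBYG L=GROY
After move 7 (U): U=GORB F=WOGY R=WYRO B=GRWB L=WBOY
Query 1: R[2] = R
Query 2: F[2] = G
Query 3: D[1] = B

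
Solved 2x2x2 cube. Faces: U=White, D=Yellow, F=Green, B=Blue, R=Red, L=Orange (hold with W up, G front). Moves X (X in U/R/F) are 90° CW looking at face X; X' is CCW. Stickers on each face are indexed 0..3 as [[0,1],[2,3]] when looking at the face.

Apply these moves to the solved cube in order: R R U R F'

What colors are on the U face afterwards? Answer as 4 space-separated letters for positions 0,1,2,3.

After move 1 (R): R=RRRR U=WGWG F=GYGY D=YBYB B=WBWB
After move 2 (R): R=RRRR U=WYWY F=GBGB D=YWYW B=GBGB
After move 3 (U): U=WWYY F=RRGB R=GBRR B=OOGB L=GBOO
After move 4 (R): R=RGRB U=WRYB F=RWGW D=YGYO B=YOWB
After move 5 (F'): F=WWRG U=WRRR R=GGYB D=BOYO L=GBOY
Query: U face = WRRR

Answer: W R R R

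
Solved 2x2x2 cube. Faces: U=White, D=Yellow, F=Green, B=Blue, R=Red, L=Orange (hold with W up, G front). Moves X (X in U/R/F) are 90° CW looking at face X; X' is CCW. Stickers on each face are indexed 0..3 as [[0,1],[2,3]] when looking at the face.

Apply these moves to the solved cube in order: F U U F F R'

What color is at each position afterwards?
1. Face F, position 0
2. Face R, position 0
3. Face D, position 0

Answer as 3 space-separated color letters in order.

After move 1 (F): F=GGGG U=WWOO R=WRWR D=RRYY L=OYOY
After move 2 (U): U=OWOW F=WRGG R=BBWR B=OYBB L=GGOY
After move 3 (U): U=OOWW F=BBGG R=OYWR B=GGBB L=WROY
After move 4 (F): F=GBGB U=OOYR R=WYWR D=WOYY L=WROR
After move 5 (F): F=GGBB U=OORR R=YYRR D=WWYY L=WWOO
After move 6 (R'): R=YRYR U=OBRG F=GOBR D=WGYB B=YGWB
Query 1: F[0] = G
Query 2: R[0] = Y
Query 3: D[0] = W

Answer: G Y W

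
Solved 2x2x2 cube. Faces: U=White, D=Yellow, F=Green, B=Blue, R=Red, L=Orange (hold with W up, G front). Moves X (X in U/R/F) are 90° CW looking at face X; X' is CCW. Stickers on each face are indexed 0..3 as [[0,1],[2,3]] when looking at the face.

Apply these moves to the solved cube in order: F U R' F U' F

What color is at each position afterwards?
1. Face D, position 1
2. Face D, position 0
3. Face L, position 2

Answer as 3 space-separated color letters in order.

Answer: G O O

Derivation:
After move 1 (F): F=GGGG U=WWOO R=WRWR D=RRYY L=OYOY
After move 2 (U): U=OWOW F=WRGG R=BBWR B=OYBB L=GGOY
After move 3 (R'): R=BRBW U=OBOO F=WWGW D=RRYG B=YYRB
After move 4 (F): F=GWWW U=OBYG R=OROW D=BBYG L=GROR
After move 5 (U'): U=BGOY F=GRWW R=GWOW B=ORRB L=YYOR
After move 6 (F): F=WGWR U=BGRY R=OWYW D=OGYG L=YBOB
Query 1: D[1] = G
Query 2: D[0] = O
Query 3: L[2] = O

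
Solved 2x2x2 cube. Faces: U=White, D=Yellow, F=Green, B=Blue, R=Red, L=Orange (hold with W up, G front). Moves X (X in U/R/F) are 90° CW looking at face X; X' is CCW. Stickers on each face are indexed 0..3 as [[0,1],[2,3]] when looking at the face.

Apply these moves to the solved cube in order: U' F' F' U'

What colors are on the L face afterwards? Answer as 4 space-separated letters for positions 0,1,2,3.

Answer: R R O G

Derivation:
After move 1 (U'): U=WWWW F=OOGG R=GGRR B=RRBB L=BBOO
After move 2 (F'): F=OGOG U=WWGR R=YGYR D=BOYY L=BWOW
After move 3 (F'): F=GGOO U=WWYY R=OGBR D=WWYY L=BROG
After move 4 (U'): U=WYWY F=BROO R=GGBR B=OGBB L=RROG
Query: L face = RROG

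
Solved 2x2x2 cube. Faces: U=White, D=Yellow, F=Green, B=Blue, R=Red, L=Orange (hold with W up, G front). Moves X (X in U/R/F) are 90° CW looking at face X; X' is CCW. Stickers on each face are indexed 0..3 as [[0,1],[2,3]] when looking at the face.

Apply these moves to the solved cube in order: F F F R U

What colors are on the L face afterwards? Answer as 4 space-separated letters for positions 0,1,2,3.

After move 1 (F): F=GGGG U=WWOO R=WRWR D=RRYY L=OYOY
After move 2 (F): F=GGGG U=WWYY R=OROR D=WWYY L=OROR
After move 3 (F): F=GGGG U=WWRR R=YRYR D=OOYY L=OWOW
After move 4 (R): R=YYRR U=WGRG F=GOGY D=OBYB B=RBWB
After move 5 (U): U=RWGG F=YYGY R=RBRR B=OWWB L=GOOW
Query: L face = GOOW

Answer: G O O W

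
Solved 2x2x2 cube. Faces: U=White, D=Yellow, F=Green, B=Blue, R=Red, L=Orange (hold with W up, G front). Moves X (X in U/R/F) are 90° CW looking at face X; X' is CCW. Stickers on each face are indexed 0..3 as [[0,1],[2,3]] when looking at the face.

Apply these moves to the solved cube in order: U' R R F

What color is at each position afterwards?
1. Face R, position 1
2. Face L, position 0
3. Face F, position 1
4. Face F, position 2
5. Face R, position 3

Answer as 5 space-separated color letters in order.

Answer: R B O R G

Derivation:
After move 1 (U'): U=WWWW F=OOGG R=GGRR B=RRBB L=BBOO
After move 2 (R): R=RGRG U=WOWG F=OYGY D=YBYR B=WRWB
After move 3 (R): R=RRGG U=WYWY F=OBGR D=YWYW B=GROB
After move 4 (F): F=GORB U=WYOB R=WRYG D=GRYW L=BYOW
Query 1: R[1] = R
Query 2: L[0] = B
Query 3: F[1] = O
Query 4: F[2] = R
Query 5: R[3] = G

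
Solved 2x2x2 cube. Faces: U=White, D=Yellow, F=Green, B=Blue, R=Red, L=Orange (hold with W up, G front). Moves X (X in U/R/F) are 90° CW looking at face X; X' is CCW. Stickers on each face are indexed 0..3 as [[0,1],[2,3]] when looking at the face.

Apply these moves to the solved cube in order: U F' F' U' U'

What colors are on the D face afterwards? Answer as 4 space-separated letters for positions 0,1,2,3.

After move 1 (U): U=WWWW F=RRGG R=BBRR B=OOBB L=GGOO
After move 2 (F'): F=RGRG U=WWBR R=YBYR D=GOYY L=GWOW
After move 3 (F'): F=GGRR U=WWYY R=OBGR D=WWYY L=GROB
After move 4 (U'): U=WYWY F=GRRR R=GGGR B=OBBB L=OOOB
After move 5 (U'): U=YYWW F=OORR R=GRGR B=GGBB L=OBOB
Query: D face = WWYY

Answer: W W Y Y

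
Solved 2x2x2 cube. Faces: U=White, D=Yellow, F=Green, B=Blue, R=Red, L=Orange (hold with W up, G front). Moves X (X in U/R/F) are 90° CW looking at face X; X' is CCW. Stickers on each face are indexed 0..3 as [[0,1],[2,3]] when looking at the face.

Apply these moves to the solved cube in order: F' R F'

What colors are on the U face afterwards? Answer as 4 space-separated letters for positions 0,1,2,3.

Answer: W G Y R

Derivation:
After move 1 (F'): F=GGGG U=WWRR R=YRYR D=OOYY L=OWOW
After move 2 (R): R=YYRR U=WGRG F=GOGY D=OBYB B=RBWB
After move 3 (F'): F=OYGG U=WGYR R=BYOR D=WWYB L=OGOR
Query: U face = WGYR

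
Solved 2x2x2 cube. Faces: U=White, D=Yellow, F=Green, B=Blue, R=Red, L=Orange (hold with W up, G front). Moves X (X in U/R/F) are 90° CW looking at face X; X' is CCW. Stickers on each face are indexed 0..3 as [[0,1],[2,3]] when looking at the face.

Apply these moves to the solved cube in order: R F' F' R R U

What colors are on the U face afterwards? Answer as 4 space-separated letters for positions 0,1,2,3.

Answer: B W B W

Derivation:
After move 1 (R): R=RRRR U=WGWG F=GYGY D=YBYB B=WBWB
After move 2 (F'): F=YYGG U=WGRR R=BRYR D=OOYB L=OGOW
After move 3 (F'): F=YGYG U=WGBY R=OROR D=GWYB L=OROR
After move 4 (R): R=OORR U=WGBG F=YWYB D=GWYW B=YBGB
After move 5 (R): R=RORO U=WWBB F=YWYW D=GGYY B=GBGB
After move 6 (U): U=BWBW F=ROYW R=GBRO B=ORGB L=YWOR
Query: U face = BWBW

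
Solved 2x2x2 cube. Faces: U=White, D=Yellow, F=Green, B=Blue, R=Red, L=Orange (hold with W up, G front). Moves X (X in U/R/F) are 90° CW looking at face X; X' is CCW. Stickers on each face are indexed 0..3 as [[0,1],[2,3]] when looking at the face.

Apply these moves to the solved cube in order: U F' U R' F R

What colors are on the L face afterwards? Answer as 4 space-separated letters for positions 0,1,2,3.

Answer: R G O B

Derivation:
After move 1 (U): U=WWWW F=RRGG R=BBRR B=OOBB L=GGOO
After move 2 (F'): F=RGRG U=WWBR R=YBYR D=GOYY L=GWOW
After move 3 (U): U=BWRW F=YBRG R=OOYR B=GWBB L=RGOW
After move 4 (R'): R=OROY U=BBRG F=YWRW D=GBYG B=YWOB
After move 5 (F): F=RYWW U=BBWG R=RRGY D=OOYG L=RGOB
After move 6 (R): R=GRYR U=BYWW F=ROWG D=OOYY B=GWBB
Query: L face = RGOB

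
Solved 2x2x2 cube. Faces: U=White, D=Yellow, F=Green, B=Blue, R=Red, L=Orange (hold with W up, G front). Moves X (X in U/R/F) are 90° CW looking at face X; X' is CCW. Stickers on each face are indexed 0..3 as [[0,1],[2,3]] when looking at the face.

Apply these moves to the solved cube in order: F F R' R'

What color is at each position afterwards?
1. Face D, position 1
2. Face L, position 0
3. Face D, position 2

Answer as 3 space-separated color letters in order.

Answer: W O Y

Derivation:
After move 1 (F): F=GGGG U=WWOO R=WRWR D=RRYY L=OYOY
After move 2 (F): F=GGGG U=WWYY R=OROR D=WWYY L=OROR
After move 3 (R'): R=RROO U=WBYB F=GWGY D=WGYG B=YBWB
After move 4 (R'): R=RORO U=WWYY F=GBGB D=WWYY B=GBGB
Query 1: D[1] = W
Query 2: L[0] = O
Query 3: D[2] = Y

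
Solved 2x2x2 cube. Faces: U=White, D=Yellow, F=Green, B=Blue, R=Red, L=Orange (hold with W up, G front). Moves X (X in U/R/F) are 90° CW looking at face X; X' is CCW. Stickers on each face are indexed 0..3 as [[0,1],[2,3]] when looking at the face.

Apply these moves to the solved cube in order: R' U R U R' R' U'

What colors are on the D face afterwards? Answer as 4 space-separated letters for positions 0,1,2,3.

After move 1 (R'): R=RRRR U=WBWB F=GWGW D=YGYG B=YBYB
After move 2 (U): U=WWBB F=RRGW R=YBRR B=OOYB L=GWOO
After move 3 (R): R=RYRB U=WRBW F=RGGG D=YYYO B=BOWB
After move 4 (U): U=BWWR F=RYGG R=BORB B=GWWB L=RGOO
After move 5 (R'): R=OBBR U=BWWG F=RWGR D=YYYG B=OWYB
After move 6 (R'): R=BROB U=BYWO F=RWGG D=YWYR B=GWYB
After move 7 (U'): U=YOBW F=RGGG R=RWOB B=BRYB L=GWOO
Query: D face = YWYR

Answer: Y W Y R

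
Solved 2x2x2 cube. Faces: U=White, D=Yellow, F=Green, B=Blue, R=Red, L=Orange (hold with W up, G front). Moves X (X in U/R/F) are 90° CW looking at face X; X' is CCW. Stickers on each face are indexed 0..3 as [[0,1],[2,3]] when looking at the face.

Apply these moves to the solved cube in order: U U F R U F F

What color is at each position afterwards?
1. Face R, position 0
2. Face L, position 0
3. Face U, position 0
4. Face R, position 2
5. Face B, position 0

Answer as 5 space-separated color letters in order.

After move 1 (U): U=WWWW F=RRGG R=BBRR B=OOBB L=GGOO
After move 2 (U): U=WWWW F=BBGG R=OORR B=GGBB L=RROO
After move 3 (F): F=GBGB U=WWOR R=WOWR D=ROYY L=RYOY
After move 4 (R): R=WWRO U=WBOB F=GOGY D=RBYG B=RGWB
After move 5 (U): U=OWBB F=WWGY R=RGRO B=RYWB L=GOOY
After move 6 (F): F=GWYW U=OWYO R=BGBO D=RRYG L=GROB
After move 7 (F): F=YGWW U=OWBR R=YGOO D=BBYG L=GROR
Query 1: R[0] = Y
Query 2: L[0] = G
Query 3: U[0] = O
Query 4: R[2] = O
Query 5: B[0] = R

Answer: Y G O O R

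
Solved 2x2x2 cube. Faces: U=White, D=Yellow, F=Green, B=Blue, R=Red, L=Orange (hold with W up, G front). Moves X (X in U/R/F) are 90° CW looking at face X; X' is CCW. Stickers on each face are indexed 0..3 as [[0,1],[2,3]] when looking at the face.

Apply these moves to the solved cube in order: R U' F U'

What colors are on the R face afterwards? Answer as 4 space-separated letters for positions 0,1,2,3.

After move 1 (R): R=RRRR U=WGWG F=GYGY D=YBYB B=WBWB
After move 2 (U'): U=GGWW F=OOGY R=GYRR B=RRWB L=WBOO
After move 3 (F): F=GOYO U=GGOB R=WYWR D=RGYB L=WYOB
After move 4 (U'): U=GBGO F=WYYO R=GOWR B=WYWB L=RROB
Query: R face = GOWR

Answer: G O W R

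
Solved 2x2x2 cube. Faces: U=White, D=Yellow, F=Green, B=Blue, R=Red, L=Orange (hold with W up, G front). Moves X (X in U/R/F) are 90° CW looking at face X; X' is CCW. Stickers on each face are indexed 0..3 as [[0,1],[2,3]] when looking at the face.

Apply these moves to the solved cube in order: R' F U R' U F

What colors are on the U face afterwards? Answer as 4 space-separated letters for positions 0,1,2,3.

After move 1 (R'): R=RRRR U=WBWB F=GWGW D=YGYG B=YBYB
After move 2 (F): F=GGWW U=WBOO R=WRBR D=RRYG L=OYOG
After move 3 (U): U=OWOB F=WRWW R=YBBR B=OYYB L=GGOG
After move 4 (R'): R=BRYB U=OYOO F=WWWB D=RRYW B=GYRB
After move 5 (U): U=OOOY F=BRWB R=GYYB B=GGRB L=WWOG
After move 6 (F): F=WBBR U=OOGW R=OYYB D=YGYW L=WROR
Query: U face = OOGW

Answer: O O G W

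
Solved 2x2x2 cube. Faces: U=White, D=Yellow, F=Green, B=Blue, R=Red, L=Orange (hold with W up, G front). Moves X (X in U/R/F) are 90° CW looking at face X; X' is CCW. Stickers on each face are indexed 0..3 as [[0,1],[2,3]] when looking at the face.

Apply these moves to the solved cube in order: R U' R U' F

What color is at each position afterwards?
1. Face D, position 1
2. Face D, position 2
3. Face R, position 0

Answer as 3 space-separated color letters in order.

Answer: O Y G

Derivation:
After move 1 (R): R=RRRR U=WGWG F=GYGY D=YBYB B=WBWB
After move 2 (U'): U=GGWW F=OOGY R=GYRR B=RRWB L=WBOO
After move 3 (R): R=RGRY U=GOWY F=OBGB D=YWYR B=WRGB
After move 4 (U'): U=OYGW F=WBGB R=OBRY B=RGGB L=WROO
After move 5 (F): F=GWBB U=OYOR R=GBWY D=ROYR L=WYOW
Query 1: D[1] = O
Query 2: D[2] = Y
Query 3: R[0] = G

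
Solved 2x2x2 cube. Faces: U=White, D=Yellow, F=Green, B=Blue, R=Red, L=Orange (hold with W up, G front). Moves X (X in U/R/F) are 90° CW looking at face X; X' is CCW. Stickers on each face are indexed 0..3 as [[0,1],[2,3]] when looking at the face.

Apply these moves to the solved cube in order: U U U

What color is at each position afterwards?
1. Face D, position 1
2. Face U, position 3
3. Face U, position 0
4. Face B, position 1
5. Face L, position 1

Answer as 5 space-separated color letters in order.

After move 1 (U): U=WWWW F=RRGG R=BBRR B=OOBB L=GGOO
After move 2 (U): U=WWWW F=BBGG R=OORR B=GGBB L=RROO
After move 3 (U): U=WWWW F=OOGG R=GGRR B=RRBB L=BBOO
Query 1: D[1] = Y
Query 2: U[3] = W
Query 3: U[0] = W
Query 4: B[1] = R
Query 5: L[1] = B

Answer: Y W W R B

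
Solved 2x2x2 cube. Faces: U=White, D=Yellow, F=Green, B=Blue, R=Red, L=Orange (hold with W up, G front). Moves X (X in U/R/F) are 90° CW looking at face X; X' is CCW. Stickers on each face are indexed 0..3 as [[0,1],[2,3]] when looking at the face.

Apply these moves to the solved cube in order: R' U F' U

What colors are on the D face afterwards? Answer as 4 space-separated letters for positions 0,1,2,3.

After move 1 (R'): R=RRRR U=WBWB F=GWGW D=YGYG B=YBYB
After move 2 (U): U=WWBB F=RRGW R=YBRR B=OOYB L=GWOO
After move 3 (F'): F=RWRG U=WWYR R=GBYR D=WOYG L=GBOB
After move 4 (U): U=YWRW F=GBRG R=OOYR B=GBYB L=RWOB
Query: D face = WOYG

Answer: W O Y G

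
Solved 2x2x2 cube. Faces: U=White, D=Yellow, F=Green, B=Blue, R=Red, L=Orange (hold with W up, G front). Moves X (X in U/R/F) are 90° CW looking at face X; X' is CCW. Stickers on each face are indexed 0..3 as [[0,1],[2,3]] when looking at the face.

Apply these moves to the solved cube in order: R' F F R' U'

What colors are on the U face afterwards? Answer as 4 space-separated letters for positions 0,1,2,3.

Answer: Y Y W G

Derivation:
After move 1 (R'): R=RRRR U=WBWB F=GWGW D=YGYG B=YBYB
After move 2 (F): F=GGWW U=WBOO R=WRBR D=RRYG L=OYOG
After move 3 (F): F=WGWG U=WBGY R=OROR D=BWYG L=OROR
After move 4 (R'): R=RROO U=WYGY F=WBWY D=BGYG B=GBWB
After move 5 (U'): U=YYWG F=ORWY R=WBOO B=RRWB L=GBOR
Query: U face = YYWG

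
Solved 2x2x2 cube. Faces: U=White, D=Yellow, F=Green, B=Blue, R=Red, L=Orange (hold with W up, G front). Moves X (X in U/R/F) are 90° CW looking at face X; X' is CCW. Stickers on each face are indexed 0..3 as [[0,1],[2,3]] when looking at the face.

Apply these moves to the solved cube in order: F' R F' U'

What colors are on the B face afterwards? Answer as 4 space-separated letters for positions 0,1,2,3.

Answer: B Y W B

Derivation:
After move 1 (F'): F=GGGG U=WWRR R=YRYR D=OOYY L=OWOW
After move 2 (R): R=YYRR U=WGRG F=GOGY D=OBYB B=RBWB
After move 3 (F'): F=OYGG U=WGYR R=BYOR D=WWYB L=OGOR
After move 4 (U'): U=GRWY F=OGGG R=OYOR B=BYWB L=RBOR
Query: B face = BYWB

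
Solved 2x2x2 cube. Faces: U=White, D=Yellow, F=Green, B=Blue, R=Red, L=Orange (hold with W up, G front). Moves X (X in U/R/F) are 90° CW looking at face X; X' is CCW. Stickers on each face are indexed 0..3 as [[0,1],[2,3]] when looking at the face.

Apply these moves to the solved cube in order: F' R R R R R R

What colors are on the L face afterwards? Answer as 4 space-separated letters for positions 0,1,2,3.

After move 1 (F'): F=GGGG U=WWRR R=YRYR D=OOYY L=OWOW
After move 2 (R): R=YYRR U=WGRG F=GOGY D=OBYB B=RBWB
After move 3 (R): R=RYRY U=WORY F=GBGB D=OWYR B=GBGB
After move 4 (R): R=RRYY U=WBRB F=GWGR D=OGYG B=YBOB
After move 5 (R): R=YRYR U=WWRR F=GGGG D=OOYY B=BBBB
After move 6 (R): R=YYRR U=WGRG F=GOGY D=OBYB B=RBWB
After move 7 (R): R=RYRY U=WORY F=GBGB D=OWYR B=GBGB
Query: L face = OWOW

Answer: O W O W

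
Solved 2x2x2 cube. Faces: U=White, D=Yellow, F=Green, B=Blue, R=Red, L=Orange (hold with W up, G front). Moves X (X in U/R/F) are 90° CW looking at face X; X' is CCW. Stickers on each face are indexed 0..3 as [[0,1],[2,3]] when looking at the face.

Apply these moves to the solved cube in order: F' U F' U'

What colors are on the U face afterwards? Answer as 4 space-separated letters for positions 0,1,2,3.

Answer: W Y R B

Derivation:
After move 1 (F'): F=GGGG U=WWRR R=YRYR D=OOYY L=OWOW
After move 2 (U): U=RWRW F=YRGG R=BBYR B=OWBB L=GGOW
After move 3 (F'): F=RGYG U=RWBY R=OBOR D=GWYY L=GWOR
After move 4 (U'): U=WYRB F=GWYG R=RGOR B=OBBB L=OWOR
Query: U face = WYRB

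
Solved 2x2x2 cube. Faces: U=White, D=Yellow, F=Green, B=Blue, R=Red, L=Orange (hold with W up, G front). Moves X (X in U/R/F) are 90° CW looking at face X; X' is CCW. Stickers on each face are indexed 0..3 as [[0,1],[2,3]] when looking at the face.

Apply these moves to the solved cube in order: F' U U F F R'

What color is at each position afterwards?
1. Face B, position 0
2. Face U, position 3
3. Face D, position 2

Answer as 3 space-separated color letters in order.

Answer: Y G Y

Derivation:
After move 1 (F'): F=GGGG U=WWRR R=YRYR D=OOYY L=OWOW
After move 2 (U): U=RWRW F=YRGG R=BBYR B=OWBB L=GGOW
After move 3 (U): U=RRWW F=BBGG R=OWYR B=GGBB L=YROW
After move 4 (F): F=GBGB U=RRWR R=WWWR D=YOYY L=YOOO
After move 5 (F): F=GGBB U=RROO R=WWRR D=WWYY L=YYOO
After move 6 (R'): R=WRWR U=RBOG F=GRBO D=WGYB B=YGWB
Query 1: B[0] = Y
Query 2: U[3] = G
Query 3: D[2] = Y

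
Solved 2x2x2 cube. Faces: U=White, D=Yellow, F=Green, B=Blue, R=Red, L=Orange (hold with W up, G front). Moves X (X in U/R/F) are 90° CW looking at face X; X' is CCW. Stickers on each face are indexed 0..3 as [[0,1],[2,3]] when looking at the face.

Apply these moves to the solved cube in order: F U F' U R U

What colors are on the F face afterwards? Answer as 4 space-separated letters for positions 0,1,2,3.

After move 1 (F): F=GGGG U=WWOO R=WRWR D=RRYY L=OYOY
After move 2 (U): U=OWOW F=WRGG R=BBWR B=OYBB L=GGOY
After move 3 (F'): F=RGWG U=OWBW R=RBRR D=GYYY L=GWOO
After move 4 (U): U=BOWW F=RBWG R=OYRR B=GWBB L=RGOO
After move 5 (R): R=RORY U=BBWG F=RYWY D=GBYG B=WWOB
After move 6 (U): U=WBGB F=ROWY R=WWRY B=RGOB L=RYOO
Query: F face = ROWY

Answer: R O W Y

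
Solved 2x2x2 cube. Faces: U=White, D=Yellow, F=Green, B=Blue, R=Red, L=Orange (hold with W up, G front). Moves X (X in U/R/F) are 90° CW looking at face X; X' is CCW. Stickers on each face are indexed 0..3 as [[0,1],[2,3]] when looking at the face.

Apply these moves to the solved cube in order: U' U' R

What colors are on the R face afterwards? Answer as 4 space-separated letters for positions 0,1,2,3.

After move 1 (U'): U=WWWW F=OOGG R=GGRR B=RRBB L=BBOO
After move 2 (U'): U=WWWW F=BBGG R=OORR B=GGBB L=RROO
After move 3 (R): R=RORO U=WBWG F=BYGY D=YBYG B=WGWB
Query: R face = RORO

Answer: R O R O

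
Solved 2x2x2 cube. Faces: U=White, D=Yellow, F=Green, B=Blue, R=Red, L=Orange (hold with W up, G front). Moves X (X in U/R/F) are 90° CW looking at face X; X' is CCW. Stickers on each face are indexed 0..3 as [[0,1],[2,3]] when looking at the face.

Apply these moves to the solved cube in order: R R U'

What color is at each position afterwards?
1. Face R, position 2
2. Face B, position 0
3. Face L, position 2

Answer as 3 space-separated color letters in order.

Answer: R R O

Derivation:
After move 1 (R): R=RRRR U=WGWG F=GYGY D=YBYB B=WBWB
After move 2 (R): R=RRRR U=WYWY F=GBGB D=YWYW B=GBGB
After move 3 (U'): U=YYWW F=OOGB R=GBRR B=RRGB L=GBOO
Query 1: R[2] = R
Query 2: B[0] = R
Query 3: L[2] = O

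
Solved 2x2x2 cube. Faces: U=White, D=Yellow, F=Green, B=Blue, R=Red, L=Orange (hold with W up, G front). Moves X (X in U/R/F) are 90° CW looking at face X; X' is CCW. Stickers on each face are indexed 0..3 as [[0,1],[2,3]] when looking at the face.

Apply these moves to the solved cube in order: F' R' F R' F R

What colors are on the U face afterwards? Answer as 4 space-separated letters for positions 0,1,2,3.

After move 1 (F'): F=GGGG U=WWRR R=YRYR D=OOYY L=OWOW
After move 2 (R'): R=RRYY U=WBRB F=GWGR D=OGYG B=YBOB
After move 3 (F): F=GGRW U=WBWW R=RRBY D=YRYG L=OOOG
After move 4 (R'): R=RYRB U=WOWY F=GBRW D=YGYW B=GBRB
After move 5 (F): F=RGWB U=WOGO R=WYYB D=RRYW L=OYOG
After move 6 (R): R=YWBY U=WGGB F=RRWW D=RRYG B=OBOB
Query: U face = WGGB

Answer: W G G B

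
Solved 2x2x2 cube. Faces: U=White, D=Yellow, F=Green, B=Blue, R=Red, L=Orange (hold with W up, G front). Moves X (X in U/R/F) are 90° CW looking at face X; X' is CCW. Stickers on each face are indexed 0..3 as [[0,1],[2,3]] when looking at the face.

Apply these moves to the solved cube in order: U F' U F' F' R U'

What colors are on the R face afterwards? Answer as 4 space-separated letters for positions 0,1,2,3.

After move 1 (U): U=WWWW F=RRGG R=BBRR B=OOBB L=GGOO
After move 2 (F'): F=RGRG U=WWBR R=YBYR D=GOYY L=GWOW
After move 3 (U): U=BWRW F=YBRG R=OOYR B=GWBB L=RGOW
After move 4 (F'): F=BGYR U=BWOY R=OOGR D=GWYY L=RWOR
After move 5 (F'): F=GRBY U=BWOG R=WOGR D=WRYY L=RYOO
After move 6 (R): R=GWRO U=BROY F=GRBY D=WBYG B=GWWB
After move 7 (U'): U=RYBO F=RYBY R=GRRO B=GWWB L=GWOO
Query: R face = GRRO

Answer: G R R O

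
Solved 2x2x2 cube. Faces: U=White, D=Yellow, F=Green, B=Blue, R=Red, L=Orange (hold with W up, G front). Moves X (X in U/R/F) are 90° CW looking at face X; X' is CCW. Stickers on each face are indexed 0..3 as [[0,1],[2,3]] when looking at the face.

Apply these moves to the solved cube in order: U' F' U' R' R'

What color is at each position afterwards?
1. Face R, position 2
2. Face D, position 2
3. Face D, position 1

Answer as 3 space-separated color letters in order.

Answer: G Y R

Derivation:
After move 1 (U'): U=WWWW F=OOGG R=GGRR B=RRBB L=BBOO
After move 2 (F'): F=OGOG U=WWGR R=YGYR D=BOYY L=BWOW
After move 3 (U'): U=WRWG F=BWOG R=OGYR B=YGBB L=RROW
After move 4 (R'): R=GROY U=WBWY F=BROG D=BWYG B=YGOB
After move 5 (R'): R=RYGO U=WOWY F=BBOY D=BRYG B=GGWB
Query 1: R[2] = G
Query 2: D[2] = Y
Query 3: D[1] = R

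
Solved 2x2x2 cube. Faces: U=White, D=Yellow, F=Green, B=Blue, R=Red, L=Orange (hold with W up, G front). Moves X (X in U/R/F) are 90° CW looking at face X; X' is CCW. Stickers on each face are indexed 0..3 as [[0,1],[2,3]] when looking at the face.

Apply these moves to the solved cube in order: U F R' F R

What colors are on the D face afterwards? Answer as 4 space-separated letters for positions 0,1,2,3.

Answer: W B Y Y

Derivation:
After move 1 (U): U=WWWW F=RRGG R=BBRR B=OOBB L=GGOO
After move 2 (F): F=GRGR U=WWOG R=WBWR D=RBYY L=GYOY
After move 3 (R'): R=BRWW U=WBOO F=GWGG D=RRYR B=YOBB
After move 4 (F): F=GGGW U=WBYY R=OROW D=WBYR L=GROR
After move 5 (R): R=OOWR U=WGYW F=GBGR D=WBYY B=YOBB
Query: D face = WBYY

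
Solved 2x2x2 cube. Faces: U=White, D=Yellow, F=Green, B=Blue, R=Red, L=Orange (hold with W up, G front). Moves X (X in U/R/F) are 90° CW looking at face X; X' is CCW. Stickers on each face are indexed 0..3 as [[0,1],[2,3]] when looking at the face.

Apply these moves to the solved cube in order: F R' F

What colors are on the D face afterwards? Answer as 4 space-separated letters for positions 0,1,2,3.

Answer: W R Y G

Derivation:
After move 1 (F): F=GGGG U=WWOO R=WRWR D=RRYY L=OYOY
After move 2 (R'): R=RRWW U=WBOB F=GWGO D=RGYG B=YBRB
After move 3 (F): F=GGOW U=WBYY R=ORBW D=WRYG L=OROG
Query: D face = WRYG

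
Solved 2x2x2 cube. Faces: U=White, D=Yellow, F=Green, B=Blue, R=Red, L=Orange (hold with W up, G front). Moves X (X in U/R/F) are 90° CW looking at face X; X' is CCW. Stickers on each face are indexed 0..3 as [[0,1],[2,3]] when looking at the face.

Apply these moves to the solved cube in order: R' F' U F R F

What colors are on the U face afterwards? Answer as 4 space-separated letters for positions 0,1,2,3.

After move 1 (R'): R=RRRR U=WBWB F=GWGW D=YGYG B=YBYB
After move 2 (F'): F=WWGG U=WBRR R=GRYR D=OOYG L=OBOW
After move 3 (U): U=RWRB F=GRGG R=YBYR B=OBYB L=WWOW
After move 4 (F): F=GGGR U=RWWW R=RBBR D=YYYG L=WOOO
After move 5 (R): R=BRRB U=RGWR F=GYGG D=YYYO B=WBWB
After move 6 (F): F=GGGY U=RGOO R=WRRB D=RBYO L=WYOY
Query: U face = RGOO

Answer: R G O O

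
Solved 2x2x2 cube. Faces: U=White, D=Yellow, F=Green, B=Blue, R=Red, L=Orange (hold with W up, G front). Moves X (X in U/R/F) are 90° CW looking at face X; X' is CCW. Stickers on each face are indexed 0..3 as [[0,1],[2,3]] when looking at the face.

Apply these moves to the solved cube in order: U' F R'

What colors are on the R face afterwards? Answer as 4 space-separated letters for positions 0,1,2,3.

After move 1 (U'): U=WWWW F=OOGG R=GGRR B=RRBB L=BBOO
After move 2 (F): F=GOGO U=WWOB R=WGWR D=RGYY L=BYOY
After move 3 (R'): R=GRWW U=WBOR F=GWGB D=ROYO B=YRGB
Query: R face = GRWW

Answer: G R W W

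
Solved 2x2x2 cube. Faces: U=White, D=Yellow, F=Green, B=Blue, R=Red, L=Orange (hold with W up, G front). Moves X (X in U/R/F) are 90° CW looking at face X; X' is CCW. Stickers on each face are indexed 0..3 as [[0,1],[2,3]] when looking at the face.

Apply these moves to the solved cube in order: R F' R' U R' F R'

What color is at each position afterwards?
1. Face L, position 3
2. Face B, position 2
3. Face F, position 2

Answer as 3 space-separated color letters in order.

Answer: R B W

Derivation:
After move 1 (R): R=RRRR U=WGWG F=GYGY D=YBYB B=WBWB
After move 2 (F'): F=YYGG U=WGRR R=BRYR D=OOYB L=OGOW
After move 3 (R'): R=RRBY U=WWRW F=YGGR D=OYYG B=BBOB
After move 4 (U): U=RWWW F=RRGR R=BBBY B=OGOB L=YGOW
After move 5 (R'): R=BYBB U=ROWO F=RWGW D=ORYR B=GGYB
After move 6 (F): F=GRWW U=ROWG R=WYOB D=BBYR L=YOOR
After move 7 (R'): R=YBWO U=RYWG F=GOWG D=BRYW B=RGBB
Query 1: L[3] = R
Query 2: B[2] = B
Query 3: F[2] = W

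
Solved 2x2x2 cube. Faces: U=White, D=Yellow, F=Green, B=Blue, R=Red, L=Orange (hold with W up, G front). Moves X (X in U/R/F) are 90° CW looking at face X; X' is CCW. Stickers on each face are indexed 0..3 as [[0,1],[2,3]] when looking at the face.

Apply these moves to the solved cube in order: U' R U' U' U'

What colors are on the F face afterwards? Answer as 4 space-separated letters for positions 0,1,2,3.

After move 1 (U'): U=WWWW F=OOGG R=GGRR B=RRBB L=BBOO
After move 2 (R): R=RGRG U=WOWG F=OYGY D=YBYR B=WRWB
After move 3 (U'): U=OGWW F=BBGY R=OYRG B=RGWB L=WROO
After move 4 (U'): U=GWOW F=WRGY R=BBRG B=OYWB L=RGOO
After move 5 (U'): U=WWGO F=RGGY R=WRRG B=BBWB L=OYOO
Query: F face = RGGY

Answer: R G G Y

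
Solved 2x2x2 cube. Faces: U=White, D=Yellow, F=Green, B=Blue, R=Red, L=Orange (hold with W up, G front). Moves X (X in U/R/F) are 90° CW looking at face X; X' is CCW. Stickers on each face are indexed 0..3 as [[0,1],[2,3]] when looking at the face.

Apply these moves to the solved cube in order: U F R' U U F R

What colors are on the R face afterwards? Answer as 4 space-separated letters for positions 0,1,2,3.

Answer: W B W Y

Derivation:
After move 1 (U): U=WWWW F=RRGG R=BBRR B=OOBB L=GGOO
After move 2 (F): F=GRGR U=WWOG R=WBWR D=RBYY L=GYOY
After move 3 (R'): R=BRWW U=WBOO F=GWGG D=RRYR B=YOBB
After move 4 (U): U=OWOB F=BRGG R=YOWW B=GYBB L=GWOY
After move 5 (U): U=OOBW F=YOGG R=GYWW B=GWBB L=BROY
After move 6 (F): F=GYGO U=OOYR R=BYWW D=WGYR L=BROR
After move 7 (R): R=WBWY U=OYYO F=GGGR D=WBYG B=RWOB
Query: R face = WBWY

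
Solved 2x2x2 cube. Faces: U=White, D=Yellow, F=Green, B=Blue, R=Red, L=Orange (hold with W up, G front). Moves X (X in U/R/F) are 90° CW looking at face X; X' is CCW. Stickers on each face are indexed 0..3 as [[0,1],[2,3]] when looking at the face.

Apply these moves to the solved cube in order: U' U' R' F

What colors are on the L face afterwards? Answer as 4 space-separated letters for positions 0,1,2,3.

After move 1 (U'): U=WWWW F=OOGG R=GGRR B=RRBB L=BBOO
After move 2 (U'): U=WWWW F=BBGG R=OORR B=GGBB L=RROO
After move 3 (R'): R=OROR U=WBWG F=BWGW D=YBYG B=YGYB
After move 4 (F): F=GBWW U=WBOR R=WRGR D=OOYG L=RYOB
Query: L face = RYOB

Answer: R Y O B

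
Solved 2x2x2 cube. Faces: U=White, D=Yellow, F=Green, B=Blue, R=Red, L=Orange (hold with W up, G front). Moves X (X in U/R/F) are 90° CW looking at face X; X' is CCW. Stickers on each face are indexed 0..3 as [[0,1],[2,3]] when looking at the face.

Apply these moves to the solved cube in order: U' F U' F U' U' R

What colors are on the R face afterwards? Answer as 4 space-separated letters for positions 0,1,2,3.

After move 1 (U'): U=WWWW F=OOGG R=GGRR B=RRBB L=BBOO
After move 2 (F): F=GOGO U=WWOB R=WGWR D=RGYY L=BYOY
After move 3 (U'): U=WBWO F=BYGO R=GOWR B=WGBB L=RROY
After move 4 (F): F=GBOY U=WBYR R=WOOR D=WGYY L=RROG
After move 5 (U'): U=BRWY F=RROY R=GBOR B=WOBB L=WGOG
After move 6 (U'): U=RYBW F=WGOY R=RROR B=GBBB L=WOOG
After move 7 (R): R=ORRR U=RGBY F=WGOY D=WBYG B=WBYB
Query: R face = ORRR

Answer: O R R R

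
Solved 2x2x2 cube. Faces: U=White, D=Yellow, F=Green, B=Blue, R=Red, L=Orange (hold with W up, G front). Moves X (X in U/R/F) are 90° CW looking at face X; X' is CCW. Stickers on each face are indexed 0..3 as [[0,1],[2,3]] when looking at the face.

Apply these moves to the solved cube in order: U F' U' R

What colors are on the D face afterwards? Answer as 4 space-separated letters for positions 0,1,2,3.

After move 1 (U): U=WWWW F=RRGG R=BBRR B=OOBB L=GGOO
After move 2 (F'): F=RGRG U=WWBR R=YBYR D=GOYY L=GWOW
After move 3 (U'): U=WRWB F=GWRG R=RGYR B=YBBB L=OOOW
After move 4 (R): R=YRRG U=WWWG F=GORY D=GBYY B=BBRB
Query: D face = GBYY

Answer: G B Y Y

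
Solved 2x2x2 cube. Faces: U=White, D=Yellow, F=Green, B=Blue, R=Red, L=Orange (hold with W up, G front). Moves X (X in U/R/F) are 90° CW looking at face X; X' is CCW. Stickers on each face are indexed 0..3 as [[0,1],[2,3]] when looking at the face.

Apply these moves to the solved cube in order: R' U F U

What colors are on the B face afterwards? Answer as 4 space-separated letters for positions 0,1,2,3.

After move 1 (R'): R=RRRR U=WBWB F=GWGW D=YGYG B=YBYB
After move 2 (U): U=WWBB F=RRGW R=YBRR B=OOYB L=GWOO
After move 3 (F): F=GRWR U=WWOW R=BBBR D=RYYG L=GYOG
After move 4 (U): U=OWWW F=BBWR R=OOBR B=GYYB L=GROG
Query: B face = GYYB

Answer: G Y Y B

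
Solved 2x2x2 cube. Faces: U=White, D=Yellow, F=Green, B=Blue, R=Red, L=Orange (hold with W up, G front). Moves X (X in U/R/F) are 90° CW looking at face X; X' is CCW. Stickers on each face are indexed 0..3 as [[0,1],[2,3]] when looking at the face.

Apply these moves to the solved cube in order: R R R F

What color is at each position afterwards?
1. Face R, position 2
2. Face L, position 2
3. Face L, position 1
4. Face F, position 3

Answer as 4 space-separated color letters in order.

After move 1 (R): R=RRRR U=WGWG F=GYGY D=YBYB B=WBWB
After move 2 (R): R=RRRR U=WYWY F=GBGB D=YWYW B=GBGB
After move 3 (R): R=RRRR U=WBWB F=GWGW D=YGYG B=YBYB
After move 4 (F): F=GGWW U=WBOO R=WRBR D=RRYG L=OYOG
Query 1: R[2] = B
Query 2: L[2] = O
Query 3: L[1] = Y
Query 4: F[3] = W

Answer: B O Y W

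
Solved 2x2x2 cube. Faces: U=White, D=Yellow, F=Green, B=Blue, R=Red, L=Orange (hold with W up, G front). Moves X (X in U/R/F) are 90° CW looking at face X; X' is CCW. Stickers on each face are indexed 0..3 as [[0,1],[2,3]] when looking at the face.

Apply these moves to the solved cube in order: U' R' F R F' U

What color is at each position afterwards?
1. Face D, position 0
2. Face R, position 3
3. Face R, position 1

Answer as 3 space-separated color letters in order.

Answer: Y R R

Derivation:
After move 1 (U'): U=WWWW F=OOGG R=GGRR B=RRBB L=BBOO
After move 2 (R'): R=GRGR U=WBWR F=OWGW D=YOYG B=YRYB
After move 3 (F): F=GOWW U=WBOB R=WRRR D=GGYG L=BYOO
After move 4 (R): R=RWRR U=WOOW F=GGWG D=GYYY B=BRBB
After move 5 (F'): F=GGGW U=WORR R=YWGR D=YOYY L=BWOO
After move 6 (U): U=RWRO F=YWGW R=BRGR B=BWBB L=GGOO
Query 1: D[0] = Y
Query 2: R[3] = R
Query 3: R[1] = R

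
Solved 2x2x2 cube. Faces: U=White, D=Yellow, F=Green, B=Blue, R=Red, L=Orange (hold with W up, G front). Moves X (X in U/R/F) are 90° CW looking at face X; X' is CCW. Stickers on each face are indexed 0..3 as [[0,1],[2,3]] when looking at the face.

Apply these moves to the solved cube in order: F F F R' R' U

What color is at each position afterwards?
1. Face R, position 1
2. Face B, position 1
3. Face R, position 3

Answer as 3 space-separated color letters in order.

Answer: B W Y

Derivation:
After move 1 (F): F=GGGG U=WWOO R=WRWR D=RRYY L=OYOY
After move 2 (F): F=GGGG U=WWYY R=OROR D=WWYY L=OROR
After move 3 (F): F=GGGG U=WWRR R=YRYR D=OOYY L=OWOW
After move 4 (R'): R=RRYY U=WBRB F=GWGR D=OGYG B=YBOB
After move 5 (R'): R=RYRY U=WORY F=GBGB D=OWYR B=GBGB
After move 6 (U): U=RWYO F=RYGB R=GBRY B=OWGB L=GBOW
Query 1: R[1] = B
Query 2: B[1] = W
Query 3: R[3] = Y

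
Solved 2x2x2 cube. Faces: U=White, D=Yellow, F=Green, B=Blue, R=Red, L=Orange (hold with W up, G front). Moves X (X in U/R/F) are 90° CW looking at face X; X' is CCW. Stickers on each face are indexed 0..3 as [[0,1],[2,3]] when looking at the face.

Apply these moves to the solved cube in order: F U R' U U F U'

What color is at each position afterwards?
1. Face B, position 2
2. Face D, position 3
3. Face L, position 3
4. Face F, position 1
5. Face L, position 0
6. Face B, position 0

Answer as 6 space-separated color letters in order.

After move 1 (F): F=GGGG U=WWOO R=WRWR D=RRYY L=OYOY
After move 2 (U): U=OWOW F=WRGG R=BBWR B=OYBB L=GGOY
After move 3 (R'): R=BRBW U=OBOO F=WWGW D=RRYG B=YYRB
After move 4 (U): U=OOOB F=BRGW R=YYBW B=GGRB L=WWOY
After move 5 (U): U=OOBO F=YYGW R=GGBW B=WWRB L=BROY
After move 6 (F): F=GYWY U=OOYR R=BGOW D=BGYG L=BROR
After move 7 (U'): U=OROY F=BRWY R=GYOW B=BGRB L=WWOR
Query 1: B[2] = R
Query 2: D[3] = G
Query 3: L[3] = R
Query 4: F[1] = R
Query 5: L[0] = W
Query 6: B[0] = B

Answer: R G R R W B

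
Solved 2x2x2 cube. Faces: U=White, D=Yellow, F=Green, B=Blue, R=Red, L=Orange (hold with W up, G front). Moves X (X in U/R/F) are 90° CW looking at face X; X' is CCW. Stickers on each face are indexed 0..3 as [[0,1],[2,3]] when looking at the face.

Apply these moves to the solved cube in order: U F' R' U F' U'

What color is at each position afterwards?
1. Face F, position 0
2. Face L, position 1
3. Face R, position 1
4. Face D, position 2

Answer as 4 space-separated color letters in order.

Answer: R W R Y

Derivation:
After move 1 (U): U=WWWW F=RRGG R=BBRR B=OOBB L=GGOO
After move 2 (F'): F=RGRG U=WWBR R=YBYR D=GOYY L=GWOW
After move 3 (R'): R=BRYY U=WBBO F=RWRR D=GGYG B=YOOB
After move 4 (U): U=BWOB F=BRRR R=YOYY B=GWOB L=RWOW
After move 5 (F'): F=RRBR U=BWYY R=GOGY D=WWYG L=RBOO
After move 6 (U'): U=WYBY F=RBBR R=RRGY B=GOOB L=GWOO
Query 1: F[0] = R
Query 2: L[1] = W
Query 3: R[1] = R
Query 4: D[2] = Y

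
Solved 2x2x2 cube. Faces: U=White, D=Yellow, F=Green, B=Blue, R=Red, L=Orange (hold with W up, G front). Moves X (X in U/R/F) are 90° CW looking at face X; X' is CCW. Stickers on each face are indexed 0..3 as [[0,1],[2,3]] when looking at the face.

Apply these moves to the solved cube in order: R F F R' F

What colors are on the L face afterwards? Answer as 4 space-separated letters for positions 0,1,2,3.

Answer: O G O G

Derivation:
After move 1 (R): R=RRRR U=WGWG F=GYGY D=YBYB B=WBWB
After move 2 (F): F=GGYY U=WGOO R=WRGR D=RRYB L=OYOB
After move 3 (F): F=YGYG U=WGBY R=OROR D=GWYB L=OROR
After move 4 (R'): R=RROO U=WWBW F=YGYY D=GGYG B=BBWB
After move 5 (F): F=YYYG U=WWRR R=BRWO D=ORYG L=OGOG
Query: L face = OGOG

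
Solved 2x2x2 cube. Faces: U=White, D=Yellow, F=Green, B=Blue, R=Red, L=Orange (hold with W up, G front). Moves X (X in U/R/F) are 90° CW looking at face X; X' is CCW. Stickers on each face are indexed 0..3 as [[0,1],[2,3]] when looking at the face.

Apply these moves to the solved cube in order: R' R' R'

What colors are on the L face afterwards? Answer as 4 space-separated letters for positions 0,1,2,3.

After move 1 (R'): R=RRRR U=WBWB F=GWGW D=YGYG B=YBYB
After move 2 (R'): R=RRRR U=WYWY F=GBGB D=YWYW B=GBGB
After move 3 (R'): R=RRRR U=WGWG F=GYGY D=YBYB B=WBWB
Query: L face = OOOO

Answer: O O O O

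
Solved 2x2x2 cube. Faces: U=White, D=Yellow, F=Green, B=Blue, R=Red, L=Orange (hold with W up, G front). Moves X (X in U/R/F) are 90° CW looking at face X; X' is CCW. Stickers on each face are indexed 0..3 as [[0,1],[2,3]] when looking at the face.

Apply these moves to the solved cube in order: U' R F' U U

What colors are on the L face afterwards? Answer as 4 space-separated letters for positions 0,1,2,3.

After move 1 (U'): U=WWWW F=OOGG R=GGRR B=RRBB L=BBOO
After move 2 (R): R=RGRG U=WOWG F=OYGY D=YBYR B=WRWB
After move 3 (F'): F=YYOG U=WORR R=BGYG D=BOYR L=BGOW
After move 4 (U): U=RWRO F=BGOG R=WRYG B=BGWB L=YYOW
After move 5 (U): U=RROW F=WROG R=BGYG B=YYWB L=BGOW
Query: L face = BGOW

Answer: B G O W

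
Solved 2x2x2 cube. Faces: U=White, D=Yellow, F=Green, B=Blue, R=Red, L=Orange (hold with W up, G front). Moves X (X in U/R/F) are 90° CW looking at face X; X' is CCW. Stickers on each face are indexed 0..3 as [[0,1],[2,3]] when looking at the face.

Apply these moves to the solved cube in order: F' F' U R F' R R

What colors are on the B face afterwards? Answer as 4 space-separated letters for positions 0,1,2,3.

After move 1 (F'): F=GGGG U=WWRR R=YRYR D=OOYY L=OWOW
After move 2 (F'): F=GGGG U=WWYY R=OROR D=WWYY L=OROR
After move 3 (U): U=YWYW F=ORGG R=BBOR B=ORBB L=GGOR
After move 4 (R): R=OBRB U=YRYG F=OWGY D=WBYO B=WRWB
After move 5 (F'): F=WYOG U=YROR R=BBWB D=GRYO L=GGOY
After move 6 (R): R=WBBB U=YYOG F=WROO D=GWYW B=RRRB
After move 7 (R): R=BWBB U=YROO F=WWOW D=GRYR B=GRYB
Query: B face = GRYB

Answer: G R Y B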